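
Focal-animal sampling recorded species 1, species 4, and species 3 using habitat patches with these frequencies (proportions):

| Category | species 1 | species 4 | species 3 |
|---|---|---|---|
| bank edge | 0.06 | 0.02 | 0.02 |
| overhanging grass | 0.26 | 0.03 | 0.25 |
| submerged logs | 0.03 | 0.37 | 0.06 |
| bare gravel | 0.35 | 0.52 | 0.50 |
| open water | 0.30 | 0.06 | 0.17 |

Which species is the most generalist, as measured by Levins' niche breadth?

Σp_1ᵢ² = 0.06² + 0.26² + 0.03² + 0.35² + 0.30² = 0.0036 + 0.0676 + 0.0009 + 0.1225 + 0.0900 = 0.2846
B_1 = 1 / 0.2846 = 3.5137
Σp_4ᵢ² = 0.02² + 0.03² + 0.37² + 0.52² + 0.06² = 0.0004 + 0.0009 + 0.1369 + 0.2704 + 0.0036 = 0.4122
B_4 = 1 / 0.4122 = 2.4260
Σp_3ᵢ² = 0.02² + 0.25² + 0.06² + 0.50² + 0.17² = 0.0004 + 0.0625 + 0.0036 + 0.2500 + 0.0289 = 0.3454
B_3 = 1 / 0.3454 = 2.8952
Highest B → broadest niche (most generalist): species 1 (B = 3.51).

species 1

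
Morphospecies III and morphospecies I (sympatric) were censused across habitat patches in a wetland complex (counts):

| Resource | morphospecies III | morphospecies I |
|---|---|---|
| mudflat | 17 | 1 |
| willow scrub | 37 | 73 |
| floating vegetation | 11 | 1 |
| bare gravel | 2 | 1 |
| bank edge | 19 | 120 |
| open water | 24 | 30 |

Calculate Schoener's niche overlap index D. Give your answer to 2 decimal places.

Proportions for morphospecies III (n=110): 17/110=0.1545, 37/110=0.3364, 11/110=0.1000, 2/110=0.0182, 19/110=0.1727, 24/110=0.2182
Proportions for morphospecies I (n=226): 1/226=0.0044, 73/226=0.3230, 1/226=0.0044, 1/226=0.0044, 120/226=0.5310, 30/226=0.1327
Σ|p₁ᵢ − p₂ᵢ| = 0.1501 + 0.0134 + 0.0956 + 0.0138 + 0.3583 + 0.0855 = 0.7167
D = 1 − ½ × 0.7167 = 1 − 0.35835 = 0.64165

0.64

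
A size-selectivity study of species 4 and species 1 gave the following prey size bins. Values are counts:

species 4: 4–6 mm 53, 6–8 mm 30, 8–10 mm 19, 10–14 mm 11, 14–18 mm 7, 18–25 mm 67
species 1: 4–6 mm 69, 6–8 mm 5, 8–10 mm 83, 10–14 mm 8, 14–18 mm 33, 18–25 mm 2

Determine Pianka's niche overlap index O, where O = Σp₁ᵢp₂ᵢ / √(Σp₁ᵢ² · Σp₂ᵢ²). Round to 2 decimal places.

0.55

Proportions for species 4 (n=187): 53/187=0.2834, 30/187=0.1604, 19/187=0.1016, 11/187=0.0588, 7/187=0.0374, 67/187=0.3583
Proportions for species 1 (n=200): 69/200=0.3450, 5/200=0.0250, 83/200=0.4150, 8/200=0.0400, 33/200=0.1650, 2/200=0.0100
Σ p₁ᵢp₂ᵢ = 0.097773 + 0.004010 + 0.042164 + 0.002352 + 0.006171 + 0.003583 = 0.156053
Σp_1ᵢ² = 0.2834² + 0.1604² + 0.1016² + 0.0588² + 0.0374² + 0.3583² = 0.080316 + 0.025728 + 0.010323 + 0.003457 + 0.001399 + 0.128379 = 0.249602
Σp_2ᵢ² = 0.3450² + 0.0250² + 0.4150² + 0.0400² + 0.1650² + 0.0100² = 0.119025 + 0.000625 + 0.172225 + 0.001600 + 0.027225 + 0.000100 = 0.320800
O = 0.156053 / √(0.249602 × 0.320800) = 0.156053 / 0.2829705 = 0.5515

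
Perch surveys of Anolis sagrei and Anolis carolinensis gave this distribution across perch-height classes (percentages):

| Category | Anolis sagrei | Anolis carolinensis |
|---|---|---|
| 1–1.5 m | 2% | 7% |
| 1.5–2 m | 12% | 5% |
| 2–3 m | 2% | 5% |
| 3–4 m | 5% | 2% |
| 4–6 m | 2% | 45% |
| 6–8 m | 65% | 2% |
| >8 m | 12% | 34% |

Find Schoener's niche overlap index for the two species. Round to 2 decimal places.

0.27

Convert percentages to proportions (divide by 100).
Σ|p₁ᵢ − p₂ᵢ| = 0.05 + 0.07 + 0.03 + 0.03 + 0.43 + 0.63 + 0.22 = 1.46
D = 1 − ½ × 1.46 = 1 − 0.730 = 0.2700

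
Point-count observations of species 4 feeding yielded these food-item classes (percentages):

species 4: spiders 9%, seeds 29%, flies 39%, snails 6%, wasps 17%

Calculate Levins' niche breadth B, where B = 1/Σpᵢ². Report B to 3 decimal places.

3.613

Convert percentages to proportions (divide by 100).
Σpᵢ² = 0.09² + 0.29² + 0.39² + 0.06² + 0.17² = 0.0081 + 0.0841 + 0.1521 + 0.0036 + 0.0289 = 0.2768
B = 1 / 0.2768 = 3.61272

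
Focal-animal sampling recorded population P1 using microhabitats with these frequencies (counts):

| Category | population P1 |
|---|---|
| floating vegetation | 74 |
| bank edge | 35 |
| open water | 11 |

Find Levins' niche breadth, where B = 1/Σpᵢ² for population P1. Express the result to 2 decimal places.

2.11

Proportions for population P1 (n=120): 74/120=0.6167, 35/120=0.2917, 11/120=0.0917
Σpᵢ² = 0.6167² + 0.2917² + 0.0917² = 0.380319 + 0.085089 + 0.008409 = 0.473817
B = 1 / 0.473817 = 2.1105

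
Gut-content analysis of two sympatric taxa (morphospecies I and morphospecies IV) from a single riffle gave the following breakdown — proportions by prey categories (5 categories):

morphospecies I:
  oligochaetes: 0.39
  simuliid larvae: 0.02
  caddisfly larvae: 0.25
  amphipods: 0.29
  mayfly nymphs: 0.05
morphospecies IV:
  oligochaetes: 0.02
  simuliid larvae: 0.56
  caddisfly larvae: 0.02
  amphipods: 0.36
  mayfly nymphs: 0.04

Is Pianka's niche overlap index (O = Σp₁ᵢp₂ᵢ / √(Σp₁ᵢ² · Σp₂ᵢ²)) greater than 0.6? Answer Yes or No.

Σ p₁ᵢp₂ᵢ = 0.0078 + 0.0112 + 0.0050 + 0.1044 + 0.0020 = 0.1304
Σp_1ᵢ² = 0.39² + 0.02² + 0.25² + 0.29² + 0.05² = 0.1521 + 0.0004 + 0.0625 + 0.0841 + 0.0025 = 0.3016
Σp_2ᵢ² = 0.02² + 0.56² + 0.02² + 0.36² + 0.04² = 0.0004 + 0.3136 + 0.0004 + 0.1296 + 0.0016 = 0.4456
O = 0.1304 / √(0.3016 × 0.4456) = 0.1304 / 0.36660 = 0.3557
O = 0.3557 < 0.6 → No.

No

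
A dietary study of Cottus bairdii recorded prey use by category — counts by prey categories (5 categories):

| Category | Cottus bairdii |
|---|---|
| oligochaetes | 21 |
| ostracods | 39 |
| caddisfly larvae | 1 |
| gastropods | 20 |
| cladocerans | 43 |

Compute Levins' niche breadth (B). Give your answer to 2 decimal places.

Proportions for Cottus bairdii (n=124): 21/124=0.1694, 39/124=0.3145, 1/124=0.0081, 20/124=0.1613, 43/124=0.3468
Σpᵢ² = 0.1694² + 0.3145² + 0.0081² + 0.1613² + 0.3468² = 0.028696 + 0.098910 + 0.000066 + 0.026018 + 0.120270 = 0.273960
B = 1 / 0.273960 = 3.6502

3.65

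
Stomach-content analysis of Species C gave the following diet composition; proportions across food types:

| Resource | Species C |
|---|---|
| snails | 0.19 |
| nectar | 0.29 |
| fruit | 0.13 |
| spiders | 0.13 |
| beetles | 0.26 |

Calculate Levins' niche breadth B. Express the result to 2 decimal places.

4.51

Σpᵢ² = 0.19² + 0.29² + 0.13² + 0.13² + 0.26² = 0.0361 + 0.0841 + 0.0169 + 0.0169 + 0.0676 = 0.2216
B = 1 / 0.2216 = 4.5126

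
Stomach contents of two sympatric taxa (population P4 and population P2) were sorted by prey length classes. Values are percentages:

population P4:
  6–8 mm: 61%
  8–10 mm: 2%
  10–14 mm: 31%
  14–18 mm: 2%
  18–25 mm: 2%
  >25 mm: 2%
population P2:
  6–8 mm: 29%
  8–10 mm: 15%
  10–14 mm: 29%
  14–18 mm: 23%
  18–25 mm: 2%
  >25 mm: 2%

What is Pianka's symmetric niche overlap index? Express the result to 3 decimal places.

Convert percentages to proportions (divide by 100).
Σ p₁ᵢp₂ᵢ = 0.1769 + 0.0030 + 0.0899 + 0.0046 + 0.0004 + 0.0004 = 0.2752
Σp_1ᵢ² = 0.61² + 0.02² + 0.31² + 0.02² + 0.02² + 0.02² = 0.3721 + 0.0004 + 0.0961 + 0.0004 + 0.0004 + 0.0004 = 0.4698
Σp_2ᵢ² = 0.29² + 0.15² + 0.29² + 0.23² + 0.02² + 0.02² = 0.0841 + 0.0225 + 0.0841 + 0.0529 + 0.0004 + 0.0004 = 0.2444
O = 0.2752 / √(0.4698 × 0.2444) = 0.2752 / 0.338850 = 0.81216

0.812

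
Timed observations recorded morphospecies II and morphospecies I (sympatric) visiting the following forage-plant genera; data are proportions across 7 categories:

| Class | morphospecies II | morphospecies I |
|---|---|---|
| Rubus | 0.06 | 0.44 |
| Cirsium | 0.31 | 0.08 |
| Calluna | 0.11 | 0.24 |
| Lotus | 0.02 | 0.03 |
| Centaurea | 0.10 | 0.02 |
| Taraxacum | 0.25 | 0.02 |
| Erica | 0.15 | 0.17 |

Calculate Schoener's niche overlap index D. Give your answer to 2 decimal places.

Σ|p₁ᵢ − p₂ᵢ| = 0.38 + 0.23 + 0.13 + 0.01 + 0.08 + 0.23 + 0.02 = 1.08
D = 1 − ½ × 1.08 = 1 − 0.540 = 0.4600

0.46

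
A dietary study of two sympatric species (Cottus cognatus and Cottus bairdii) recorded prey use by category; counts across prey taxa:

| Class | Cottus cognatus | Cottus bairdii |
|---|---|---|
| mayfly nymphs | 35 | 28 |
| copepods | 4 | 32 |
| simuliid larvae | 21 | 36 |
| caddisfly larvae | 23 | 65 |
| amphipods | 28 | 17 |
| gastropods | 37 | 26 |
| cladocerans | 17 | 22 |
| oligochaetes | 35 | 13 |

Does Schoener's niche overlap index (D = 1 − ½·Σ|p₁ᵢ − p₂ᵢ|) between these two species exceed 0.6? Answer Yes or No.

Proportions for Cottus cognatus (n=200): 35/200=0.1750, 4/200=0.0200, 21/200=0.1050, 23/200=0.1150, 28/200=0.1400, 37/200=0.1850, 17/200=0.0850, 35/200=0.1750
Proportions for Cottus bairdii (n=239): 28/239=0.1172, 32/239=0.1339, 36/239=0.1506, 65/239=0.2720, 17/239=0.0711, 26/239=0.1088, 22/239=0.0921, 13/239=0.0544
Σ|p₁ᵢ − p₂ᵢ| = 0.0578 + 0.1139 + 0.0456 + 0.1570 + 0.0689 + 0.0762 + 0.0071 + 0.1206 = 0.6471
D = 1 − ½ × 0.6471 = 1 − 0.32355 = 0.67645
D = 0.67645 > 0.6 → Yes.

Yes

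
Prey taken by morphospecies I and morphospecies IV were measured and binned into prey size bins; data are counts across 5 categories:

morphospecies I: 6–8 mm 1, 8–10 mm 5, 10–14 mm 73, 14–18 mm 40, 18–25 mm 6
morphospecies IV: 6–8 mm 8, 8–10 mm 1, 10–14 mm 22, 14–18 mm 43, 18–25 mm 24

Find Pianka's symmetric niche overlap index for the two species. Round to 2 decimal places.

0.76

Proportions for morphospecies I (n=125): 1/125=0.0080, 5/125=0.0400, 73/125=0.5840, 40/125=0.3200, 6/125=0.0480
Proportions for morphospecies IV (n=98): 8/98=0.0816, 1/98=0.0102, 22/98=0.2245, 43/98=0.4388, 24/98=0.2449
Σ p₁ᵢp₂ᵢ = 0.000653 + 0.000408 + 0.131108 + 0.140416 + 0.011755 = 0.284340
Σp_1ᵢ² = 0.0080² + 0.0400² + 0.5840² + 0.3200² + 0.0480² = 0.000064 + 0.001600 + 0.341056 + 0.102400 + 0.002304 = 0.447424
Σp_2ᵢ² = 0.0816² + 0.0102² + 0.2245² + 0.4388² + 0.2449² = 0.006659 + 0.000104 + 0.050400 + 0.192545 + 0.059976 = 0.309684
O = 0.284340 / √(0.447424 × 0.309684) = 0.284340 / 0.3722366 = 0.7639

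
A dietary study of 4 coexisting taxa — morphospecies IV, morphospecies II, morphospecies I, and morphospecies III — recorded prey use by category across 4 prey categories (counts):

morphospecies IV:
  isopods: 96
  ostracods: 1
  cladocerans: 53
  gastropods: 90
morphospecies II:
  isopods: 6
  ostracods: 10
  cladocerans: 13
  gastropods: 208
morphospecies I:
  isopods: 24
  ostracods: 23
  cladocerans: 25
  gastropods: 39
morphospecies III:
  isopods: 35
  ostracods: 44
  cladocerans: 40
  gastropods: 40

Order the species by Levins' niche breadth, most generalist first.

morphospecies III > morphospecies I > morphospecies IV > morphospecies II

Proportions for morphospecies IV (n=240): 96/240=0.4000, 1/240=0.0042, 53/240=0.2208, 90/240=0.3750
Proportions for morphospecies II (n=237): 6/237=0.0253, 10/237=0.0422, 13/237=0.0549, 208/237=0.8776
Proportions for morphospecies I (n=111): 24/111=0.2162, 23/111=0.2072, 25/111=0.2252, 39/111=0.3514
Proportions for morphospecies III (n=159): 35/159=0.2201, 44/159=0.2767, 40/159=0.2516, 40/159=0.2516
Σp_IVᵢ² = 0.4000² + 0.0042² + 0.2208² + 0.3750² = 0.160000 + 0.000018 + 0.048753 + 0.140625 = 0.349396
B_IV = 1 / 0.349396 = 2.8621
Σp_IIᵢ² = 0.0253² + 0.0422² + 0.0549² + 0.8776² = 0.000640 + 0.001781 + 0.003014 + 0.770182 = 0.775617
B_II = 1 / 0.775617 = 1.2893
Σp_Iᵢ² = 0.2162² + 0.2072² + 0.2252² + 0.3514² = 0.046742 + 0.042932 + 0.050715 + 0.123482 = 0.263871
B_I = 1 / 0.263871 = 3.7897
Σp_IIIᵢ² = 0.2201² + 0.2767² + 0.2516² + 0.2516² = 0.048444 + 0.076563 + 0.063303 + 0.063303 = 0.251613
B_III = 1 / 0.251613 = 3.9744
Ranking by B (broadest → narrowest): morphospecies III (3.97) > morphospecies I (3.79) > morphospecies IV (2.86) > morphospecies II (1.29)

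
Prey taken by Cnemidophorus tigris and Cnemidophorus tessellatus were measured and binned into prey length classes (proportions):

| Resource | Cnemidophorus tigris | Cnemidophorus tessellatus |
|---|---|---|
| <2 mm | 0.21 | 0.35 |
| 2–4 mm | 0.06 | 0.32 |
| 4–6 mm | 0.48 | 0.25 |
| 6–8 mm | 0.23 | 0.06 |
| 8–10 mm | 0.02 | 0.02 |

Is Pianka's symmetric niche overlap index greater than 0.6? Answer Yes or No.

Σ p₁ᵢp₂ᵢ = 0.0735 + 0.0192 + 0.1200 + 0.0138 + 0.0004 = 0.2269
Σp_1ᵢ² = 0.21² + 0.06² + 0.48² + 0.23² + 0.02² = 0.0441 + 0.0036 + 0.2304 + 0.0529 + 0.0004 = 0.3314
Σp_2ᵢ² = 0.35² + 0.32² + 0.25² + 0.06² + 0.02² = 0.1225 + 0.1024 + 0.0625 + 0.0036 + 0.0004 = 0.2914
O = 0.2269 / √(0.3314 × 0.2914) = 0.2269 / 0.31076 = 0.7301
O = 0.7301 > 0.6 → Yes.

Yes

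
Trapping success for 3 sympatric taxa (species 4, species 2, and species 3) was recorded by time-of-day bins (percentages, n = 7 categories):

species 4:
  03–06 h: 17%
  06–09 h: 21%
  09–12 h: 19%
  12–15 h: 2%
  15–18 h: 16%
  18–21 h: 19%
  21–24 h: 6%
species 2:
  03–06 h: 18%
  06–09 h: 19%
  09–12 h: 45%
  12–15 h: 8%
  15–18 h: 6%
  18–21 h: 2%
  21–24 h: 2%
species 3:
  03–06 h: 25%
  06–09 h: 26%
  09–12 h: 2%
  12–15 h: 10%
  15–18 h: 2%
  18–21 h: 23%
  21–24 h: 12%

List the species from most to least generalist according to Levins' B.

species 4 > species 3 > species 2

Convert percentages to proportions (divide by 100).
Σp_4ᵢ² = 0.17² + 0.21² + 0.19² + 0.02² + 0.16² + 0.19² + 0.06² = 0.0289 + 0.0441 + 0.0361 + 0.0004 + 0.0256 + 0.0361 + 0.0036 = 0.1748
B_4 = 1 / 0.1748 = 5.7208
Σp_2ᵢ² = 0.18² + 0.19² + 0.45² + 0.08² + 0.06² + 0.02² + 0.02² = 0.0324 + 0.0361 + 0.2025 + 0.0064 + 0.0036 + 0.0004 + 0.0004 = 0.2818
B_2 = 1 / 0.2818 = 3.5486
Σp_3ᵢ² = 0.25² + 0.26² + 0.02² + 0.10² + 0.02² + 0.23² + 0.12² = 0.0625 + 0.0676 + 0.0004 + 0.0100 + 0.0004 + 0.0529 + 0.0144 = 0.2082
B_3 = 1 / 0.2082 = 4.8031
Ranking by B (broadest → narrowest): species 4 (5.72) > species 3 (4.80) > species 2 (3.55)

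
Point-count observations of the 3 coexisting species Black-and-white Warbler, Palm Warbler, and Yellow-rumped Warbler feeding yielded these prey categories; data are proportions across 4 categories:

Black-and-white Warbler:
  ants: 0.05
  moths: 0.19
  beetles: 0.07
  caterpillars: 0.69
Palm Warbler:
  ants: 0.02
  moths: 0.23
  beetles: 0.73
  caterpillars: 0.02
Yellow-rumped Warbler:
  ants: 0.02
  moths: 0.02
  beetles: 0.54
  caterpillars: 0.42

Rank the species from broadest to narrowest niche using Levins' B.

Σp_Blacᵢ² = 0.05² + 0.19² + 0.07² + 0.69² = 0.0025 + 0.0361 + 0.0049 + 0.4761 = 0.5196
B_Blac = 1 / 0.5196 = 1.9246
Σp_Palmᵢ² = 0.02² + 0.23² + 0.73² + 0.02² = 0.0004 + 0.0529 + 0.5329 + 0.0004 = 0.5866
B_Palm = 1 / 0.5866 = 1.7047
Σp_Yellᵢ² = 0.02² + 0.02² + 0.54² + 0.42² = 0.0004 + 0.0004 + 0.2916 + 0.1764 = 0.4688
B_Yell = 1 / 0.4688 = 2.1331
Ranking by B (broadest → narrowest): Yellow-rumped Warbler (2.13) > Black-and-white Warbler (1.92) > Palm Warbler (1.70)

Yellow-rumped Warbler > Black-and-white Warbler > Palm Warbler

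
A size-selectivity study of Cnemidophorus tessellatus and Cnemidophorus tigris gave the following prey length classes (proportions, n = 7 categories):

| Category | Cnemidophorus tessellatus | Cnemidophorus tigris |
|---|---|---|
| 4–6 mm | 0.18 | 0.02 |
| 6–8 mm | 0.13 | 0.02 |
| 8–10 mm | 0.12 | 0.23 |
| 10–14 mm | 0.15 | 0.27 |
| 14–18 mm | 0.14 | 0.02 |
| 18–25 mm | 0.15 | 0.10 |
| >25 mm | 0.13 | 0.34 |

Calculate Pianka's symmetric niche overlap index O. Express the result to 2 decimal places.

Σ p₁ᵢp₂ᵢ = 0.0036 + 0.0026 + 0.0276 + 0.0405 + 0.0028 + 0.0150 + 0.0442 = 0.1363
Σp_1ᵢ² = 0.18² + 0.13² + 0.12² + 0.15² + 0.14² + 0.15² + 0.13² = 0.0324 + 0.0169 + 0.0144 + 0.0225 + 0.0196 + 0.0225 + 0.0169 = 0.1452
Σp_2ᵢ² = 0.02² + 0.02² + 0.23² + 0.27² + 0.02² + 0.10² + 0.34² = 0.0004 + 0.0004 + 0.0529 + 0.0729 + 0.0004 + 0.0100 + 0.1156 = 0.2526
O = 0.1363 / √(0.1452 × 0.2526) = 0.1363 / 0.19151 = 0.7117

0.71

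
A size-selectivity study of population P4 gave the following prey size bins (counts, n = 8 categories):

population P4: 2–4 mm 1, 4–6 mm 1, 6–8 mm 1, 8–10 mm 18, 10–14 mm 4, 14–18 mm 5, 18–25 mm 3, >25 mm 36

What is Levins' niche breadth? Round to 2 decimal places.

2.85

Proportions for population P4 (n=69): 1/69=0.0145, 1/69=0.0145, 1/69=0.0145, 18/69=0.2609, 4/69=0.0580, 5/69=0.0725, 3/69=0.0435, 36/69=0.5217
Σpᵢ² = 0.0145² + 0.0145² + 0.0145² + 0.2609² + 0.0580² + 0.0725² + 0.0435² + 0.5217² = 0.000210 + 0.000210 + 0.000210 + 0.068069 + 0.003364 + 0.005256 + 0.001892 + 0.272171 = 0.351382
B = 1 / 0.351382 = 2.8459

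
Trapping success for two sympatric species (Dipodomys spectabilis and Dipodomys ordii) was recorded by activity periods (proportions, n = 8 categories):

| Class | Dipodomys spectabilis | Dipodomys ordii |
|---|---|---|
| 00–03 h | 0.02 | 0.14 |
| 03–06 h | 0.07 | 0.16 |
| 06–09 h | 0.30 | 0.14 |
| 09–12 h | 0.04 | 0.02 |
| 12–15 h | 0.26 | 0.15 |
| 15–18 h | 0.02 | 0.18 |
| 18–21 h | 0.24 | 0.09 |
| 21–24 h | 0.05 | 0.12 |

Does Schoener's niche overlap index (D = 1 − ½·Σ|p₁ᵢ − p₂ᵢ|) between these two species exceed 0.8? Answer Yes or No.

Σ|p₁ᵢ − p₂ᵢ| = 0.12 + 0.09 + 0.16 + 0.02 + 0.11 + 0.16 + 0.15 + 0.07 = 0.88
D = 1 − ½ × 0.88 = 1 − 0.440 = 0.5600
D = 0.5600 < 0.8 → No.

No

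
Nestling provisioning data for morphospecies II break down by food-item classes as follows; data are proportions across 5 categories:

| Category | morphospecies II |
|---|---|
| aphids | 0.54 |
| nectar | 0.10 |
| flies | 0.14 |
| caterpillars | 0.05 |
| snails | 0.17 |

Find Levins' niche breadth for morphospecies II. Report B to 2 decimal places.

2.84

Σpᵢ² = 0.54² + 0.10² + 0.14² + 0.05² + 0.17² = 0.2916 + 0.0100 + 0.0196 + 0.0025 + 0.0289 = 0.3526
B = 1 / 0.3526 = 2.8361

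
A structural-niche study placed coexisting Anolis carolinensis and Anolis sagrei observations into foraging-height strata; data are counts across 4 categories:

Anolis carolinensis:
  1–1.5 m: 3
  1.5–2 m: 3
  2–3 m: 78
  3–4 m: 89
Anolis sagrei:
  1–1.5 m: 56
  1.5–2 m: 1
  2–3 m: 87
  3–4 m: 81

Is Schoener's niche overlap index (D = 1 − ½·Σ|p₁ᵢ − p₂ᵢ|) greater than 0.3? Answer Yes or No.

Proportions for Anolis carolinensis (n=173): 3/173=0.0173, 3/173=0.0173, 78/173=0.4509, 89/173=0.5145
Proportions for Anolis sagrei (n=225): 56/225=0.2489, 1/225=0.0044, 87/225=0.3867, 81/225=0.3600
Σ|p₁ᵢ − p₂ᵢ| = 0.2316 + 0.0129 + 0.0642 + 0.1545 = 0.4632
D = 1 − ½ × 0.4632 = 1 − 0.23160 = 0.76840
D = 0.76840 > 0.3 → Yes.

Yes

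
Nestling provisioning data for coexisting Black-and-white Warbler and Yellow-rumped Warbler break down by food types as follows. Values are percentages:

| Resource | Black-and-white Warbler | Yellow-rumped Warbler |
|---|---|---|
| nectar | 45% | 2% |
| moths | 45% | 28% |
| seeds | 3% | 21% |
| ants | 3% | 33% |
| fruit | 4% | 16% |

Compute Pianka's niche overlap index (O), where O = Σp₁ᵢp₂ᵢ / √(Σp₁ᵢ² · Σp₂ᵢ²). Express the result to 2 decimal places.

Convert percentages to proportions (divide by 100).
Σ p₁ᵢp₂ᵢ = 0.0090 + 0.1260 + 0.0063 + 0.0099 + 0.0064 = 0.1576
Σp_1ᵢ² = 0.45² + 0.45² + 0.03² + 0.03² + 0.04² = 0.2025 + 0.2025 + 0.0009 + 0.0009 + 0.0016 = 0.4084
Σp_2ᵢ² = 0.02² + 0.28² + 0.21² + 0.33² + 0.16² = 0.0004 + 0.0784 + 0.0441 + 0.1089 + 0.0256 = 0.2574
O = 0.1576 / √(0.4084 × 0.2574) = 0.1576 / 0.32423 = 0.4861

0.49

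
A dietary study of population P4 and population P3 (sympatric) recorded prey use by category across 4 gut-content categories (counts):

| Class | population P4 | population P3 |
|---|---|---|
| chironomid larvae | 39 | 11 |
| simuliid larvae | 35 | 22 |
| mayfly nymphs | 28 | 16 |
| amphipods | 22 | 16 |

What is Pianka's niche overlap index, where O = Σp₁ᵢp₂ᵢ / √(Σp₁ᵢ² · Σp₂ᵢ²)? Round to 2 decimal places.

Proportions for population P4 (n=124): 39/124=0.3145, 35/124=0.2823, 28/124=0.2258, 22/124=0.1774
Proportions for population P3 (n=65): 11/65=0.1692, 22/65=0.3385, 16/65=0.2462, 16/65=0.2462
Σ p₁ᵢp₂ᵢ = 0.053213 + 0.095559 + 0.055592 + 0.043676 = 0.248040
Σp_1ᵢ² = 0.3145² + 0.2823² + 0.2258² + 0.1774² = 0.098910 + 0.079693 + 0.050986 + 0.031471 = 0.261060
Σp_2ᵢ² = 0.1692² + 0.3385² + 0.2462² + 0.2462² = 0.028629 + 0.114582 + 0.060614 + 0.060614 = 0.264439
O = 0.248040 / √(0.261060 × 0.264439) = 0.248040 / 0.2627441 = 0.9440

0.94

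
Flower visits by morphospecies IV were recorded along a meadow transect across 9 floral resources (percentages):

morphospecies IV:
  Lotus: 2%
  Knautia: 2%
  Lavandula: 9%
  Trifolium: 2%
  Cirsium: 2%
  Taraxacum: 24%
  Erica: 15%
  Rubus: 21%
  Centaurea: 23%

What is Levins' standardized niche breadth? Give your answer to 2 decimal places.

0.54

Convert percentages to proportions (divide by 100).
Σpᵢ² = 0.02² + 0.02² + 0.09² + 0.02² + 0.02² + 0.24² + 0.15² + 0.21² + 0.23² = 0.0004 + 0.0004 + 0.0081 + 0.0004 + 0.0004 + 0.0576 + 0.0225 + 0.0441 + 0.0529 = 0.1868
B = 1 / 0.1868 = 5.3533
Bₛ = (B − 1)/(n − 1) = (5.3533 − 1)/(9 − 1) = 4.3533/8 = 0.5442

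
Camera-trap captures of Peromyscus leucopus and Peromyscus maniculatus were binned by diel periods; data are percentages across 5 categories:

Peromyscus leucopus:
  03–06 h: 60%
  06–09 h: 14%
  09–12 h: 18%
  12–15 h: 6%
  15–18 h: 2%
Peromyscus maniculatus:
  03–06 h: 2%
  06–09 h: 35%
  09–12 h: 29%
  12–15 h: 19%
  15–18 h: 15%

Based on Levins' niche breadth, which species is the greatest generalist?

Peromyscus maniculatus

Convert percentages to proportions (divide by 100).
Σp_leucᵢ² = 0.60² + 0.14² + 0.18² + 0.06² + 0.02² = 0.3600 + 0.0196 + 0.0324 + 0.0036 + 0.0004 = 0.4160
B_leuc = 1 / 0.4160 = 2.4038
Σp_maniᵢ² = 0.02² + 0.35² + 0.29² + 0.19² + 0.15² = 0.0004 + 0.1225 + 0.0841 + 0.0361 + 0.0225 = 0.2656
B_mani = 1 / 0.2656 = 3.7651
Highest B → broadest niche (most generalist): Peromyscus maniculatus (B = 3.77).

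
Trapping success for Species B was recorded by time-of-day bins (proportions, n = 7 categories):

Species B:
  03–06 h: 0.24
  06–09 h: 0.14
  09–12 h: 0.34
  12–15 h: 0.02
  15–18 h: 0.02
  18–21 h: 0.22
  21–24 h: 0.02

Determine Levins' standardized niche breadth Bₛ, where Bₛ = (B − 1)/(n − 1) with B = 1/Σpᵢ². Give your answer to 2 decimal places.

Σpᵢ² = 0.24² + 0.14² + 0.34² + 0.02² + 0.02² + 0.22² + 0.02² = 0.0576 + 0.0196 + 0.1156 + 0.0004 + 0.0004 + 0.0484 + 0.0004 = 0.2424
B = 1 / 0.2424 = 4.1254
Bₛ = (B − 1)/(n − 1) = (4.1254 − 1)/(7 − 1) = 3.1254/6 = 0.5209

0.52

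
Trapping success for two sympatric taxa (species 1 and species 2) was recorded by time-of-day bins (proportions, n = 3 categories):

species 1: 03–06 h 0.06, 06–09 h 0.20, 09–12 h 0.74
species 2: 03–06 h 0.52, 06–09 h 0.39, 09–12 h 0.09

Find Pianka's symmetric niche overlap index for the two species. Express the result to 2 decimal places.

0.35

Σ p₁ᵢp₂ᵢ = 0.0312 + 0.0780 + 0.0666 = 0.1758
Σp_1ᵢ² = 0.06² + 0.20² + 0.74² = 0.0036 + 0.0400 + 0.5476 = 0.5912
Σp_2ᵢ² = 0.52² + 0.39² + 0.09² = 0.2704 + 0.1521 + 0.0081 = 0.4306
O = 0.1758 / √(0.5912 × 0.4306) = 0.1758 / 0.50455 = 0.3484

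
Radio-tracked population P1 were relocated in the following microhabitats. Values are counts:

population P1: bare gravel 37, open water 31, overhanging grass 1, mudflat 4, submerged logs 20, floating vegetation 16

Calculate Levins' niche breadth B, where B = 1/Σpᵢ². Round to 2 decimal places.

3.96

Proportions for population P1 (n=109): 37/109=0.3394, 31/109=0.2844, 1/109=0.0092, 4/109=0.0367, 20/109=0.1835, 16/109=0.1468
Σpᵢ² = 0.3394² + 0.2844² + 0.0092² + 0.0367² + 0.1835² + 0.1468² = 0.115192 + 0.080883 + 0.000085 + 0.001347 + 0.033672 + 0.021550 = 0.252729
B = 1 / 0.252729 = 3.9568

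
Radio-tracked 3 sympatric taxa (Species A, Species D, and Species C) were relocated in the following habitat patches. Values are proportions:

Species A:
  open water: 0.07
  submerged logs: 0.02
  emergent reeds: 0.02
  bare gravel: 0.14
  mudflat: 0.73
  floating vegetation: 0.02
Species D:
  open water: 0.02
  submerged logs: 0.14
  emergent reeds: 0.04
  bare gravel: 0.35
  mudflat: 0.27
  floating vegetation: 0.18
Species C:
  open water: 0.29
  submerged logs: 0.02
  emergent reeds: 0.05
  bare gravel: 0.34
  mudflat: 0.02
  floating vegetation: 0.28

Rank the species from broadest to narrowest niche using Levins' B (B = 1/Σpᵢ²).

Σp_Aᵢ² = 0.07² + 0.02² + 0.02² + 0.14² + 0.73² + 0.02² = 0.0049 + 0.0004 + 0.0004 + 0.0196 + 0.5329 + 0.0004 = 0.5586
B_A = 1 / 0.5586 = 1.7902
Σp_Dᵢ² = 0.02² + 0.14² + 0.04² + 0.35² + 0.27² + 0.18² = 0.0004 + 0.0196 + 0.0016 + 0.1225 + 0.0729 + 0.0324 = 0.2494
B_D = 1 / 0.2494 = 4.0096
Σp_Cᵢ² = 0.29² + 0.02² + 0.05² + 0.34² + 0.02² + 0.28² = 0.0841 + 0.0004 + 0.0025 + 0.1156 + 0.0004 + 0.0784 = 0.2814
B_C = 1 / 0.2814 = 3.5537
Ranking by B (broadest → narrowest): Species D (4.01) > Species C (3.55) > Species A (1.79)

Species D > Species C > Species A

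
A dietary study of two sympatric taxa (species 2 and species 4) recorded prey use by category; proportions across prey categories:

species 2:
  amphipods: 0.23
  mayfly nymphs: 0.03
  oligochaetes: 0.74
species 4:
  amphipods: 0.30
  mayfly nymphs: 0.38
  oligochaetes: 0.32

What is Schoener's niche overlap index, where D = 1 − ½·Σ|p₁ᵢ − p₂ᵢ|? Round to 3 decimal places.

0.580

Σ|p₁ᵢ − p₂ᵢ| = 0.07 + 0.35 + 0.42 = 0.84
D = 1 − ½ × 0.84 = 1 − 0.420 = 0.58000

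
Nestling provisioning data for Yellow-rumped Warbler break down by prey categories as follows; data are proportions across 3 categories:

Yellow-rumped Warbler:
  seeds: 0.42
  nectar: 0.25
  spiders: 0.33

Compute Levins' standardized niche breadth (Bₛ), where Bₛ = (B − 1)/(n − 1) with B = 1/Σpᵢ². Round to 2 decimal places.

Σpᵢ² = 0.42² + 0.25² + 0.33² = 0.1764 + 0.0625 + 0.1089 = 0.3478
B = 1 / 0.3478 = 2.8752
Bₛ = (B − 1)/(n − 1) = (2.8752 − 1)/(3 − 1) = 1.8752/2 = 0.9376

0.94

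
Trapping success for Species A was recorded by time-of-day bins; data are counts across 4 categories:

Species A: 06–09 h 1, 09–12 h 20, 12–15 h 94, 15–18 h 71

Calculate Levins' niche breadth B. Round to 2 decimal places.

Proportions for Species A (n=186): 1/186=0.0054, 20/186=0.1075, 94/186=0.5054, 71/186=0.3817
Σpᵢ² = 0.0054² + 0.1075² + 0.5054² + 0.3817² = 0.000029 + 0.011556 + 0.255429 + 0.145695 = 0.412709
B = 1 / 0.412709 = 2.4230

2.42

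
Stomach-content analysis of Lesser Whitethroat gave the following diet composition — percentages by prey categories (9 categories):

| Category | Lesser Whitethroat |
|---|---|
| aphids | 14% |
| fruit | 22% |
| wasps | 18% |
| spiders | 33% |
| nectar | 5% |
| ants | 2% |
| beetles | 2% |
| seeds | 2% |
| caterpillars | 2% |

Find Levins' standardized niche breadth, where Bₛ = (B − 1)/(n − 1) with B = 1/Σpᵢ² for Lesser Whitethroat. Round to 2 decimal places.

Convert percentages to proportions (divide by 100).
Σpᵢ² = 0.14² + 0.22² + 0.18² + 0.33² + 0.05² + 0.02² + 0.02² + 0.02² + 0.02² = 0.0196 + 0.0484 + 0.0324 + 0.1089 + 0.0025 + 0.0004 + 0.0004 + 0.0004 + 0.0004 = 0.2134
B = 1 / 0.2134 = 4.6860
Bₛ = (B − 1)/(n − 1) = (4.6860 − 1)/(9 − 1) = 3.6860/8 = 0.4608

0.46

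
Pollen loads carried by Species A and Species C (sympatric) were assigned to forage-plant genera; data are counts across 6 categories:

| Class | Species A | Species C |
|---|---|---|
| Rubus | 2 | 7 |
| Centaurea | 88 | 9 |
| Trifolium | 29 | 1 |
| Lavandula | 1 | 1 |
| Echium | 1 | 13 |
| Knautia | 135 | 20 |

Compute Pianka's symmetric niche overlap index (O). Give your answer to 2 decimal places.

0.82

Proportions for Species A (n=256): 2/256=0.0078, 88/256=0.3438, 29/256=0.1133, 1/256=0.0039, 1/256=0.0039, 135/256=0.5273
Proportions for Species C (n=51): 7/51=0.1373, 9/51=0.1765, 1/51=0.0196, 1/51=0.0196, 13/51=0.2549, 20/51=0.3922
Σ p₁ᵢp₂ᵢ = 0.001071 + 0.060681 + 0.002221 + 0.000076 + 0.000994 + 0.206807 = 0.271850
Σp_1ᵢ² = 0.0078² + 0.3438² + 0.1133² + 0.0039² + 0.0039² + 0.5273² = 0.000061 + 0.118198 + 0.012837 + 0.000015 + 0.000015 + 0.278045 = 0.409171
Σp_2ᵢ² = 0.1373² + 0.1765² + 0.0196² + 0.0196² + 0.2549² + 0.3922² = 0.018851 + 0.031152 + 0.000384 + 0.000384 + 0.064974 + 0.153821 = 0.269566
O = 0.271850 / √(0.409171 × 0.269566) = 0.271850 / 0.3321123 = 0.8185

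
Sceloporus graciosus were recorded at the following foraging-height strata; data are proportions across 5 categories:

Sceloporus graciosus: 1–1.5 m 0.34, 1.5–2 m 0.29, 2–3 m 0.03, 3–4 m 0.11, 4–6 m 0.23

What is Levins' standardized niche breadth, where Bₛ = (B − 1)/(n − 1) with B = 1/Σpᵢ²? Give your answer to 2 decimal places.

Σpᵢ² = 0.34² + 0.29² + 0.03² + 0.11² + 0.23² = 0.1156 + 0.0841 + 0.0009 + 0.0121 + 0.0529 = 0.2656
B = 1 / 0.2656 = 3.7651
Bₛ = (B − 1)/(n − 1) = (3.7651 − 1)/(5 − 1) = 2.7651/4 = 0.6913

0.69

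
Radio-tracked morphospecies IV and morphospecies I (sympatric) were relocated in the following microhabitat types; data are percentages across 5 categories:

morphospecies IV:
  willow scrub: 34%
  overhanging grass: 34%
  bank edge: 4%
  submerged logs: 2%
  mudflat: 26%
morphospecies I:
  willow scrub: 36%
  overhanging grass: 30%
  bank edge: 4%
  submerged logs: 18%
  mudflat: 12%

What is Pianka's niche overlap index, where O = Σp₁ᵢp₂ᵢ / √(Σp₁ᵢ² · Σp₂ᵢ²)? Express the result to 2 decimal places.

Convert percentages to proportions (divide by 100).
Σ p₁ᵢp₂ᵢ = 0.1224 + 0.1020 + 0.0016 + 0.0036 + 0.0312 = 0.2608
Σp_1ᵢ² = 0.34² + 0.34² + 0.04² + 0.02² + 0.26² = 0.1156 + 0.1156 + 0.0016 + 0.0004 + 0.0676 = 0.3008
Σp_2ᵢ² = 0.36² + 0.30² + 0.04² + 0.18² + 0.12² = 0.1296 + 0.0900 + 0.0016 + 0.0324 + 0.0144 = 0.2680
O = 0.2608 / √(0.3008 × 0.2680) = 0.2608 / 0.28393 = 0.9185

0.92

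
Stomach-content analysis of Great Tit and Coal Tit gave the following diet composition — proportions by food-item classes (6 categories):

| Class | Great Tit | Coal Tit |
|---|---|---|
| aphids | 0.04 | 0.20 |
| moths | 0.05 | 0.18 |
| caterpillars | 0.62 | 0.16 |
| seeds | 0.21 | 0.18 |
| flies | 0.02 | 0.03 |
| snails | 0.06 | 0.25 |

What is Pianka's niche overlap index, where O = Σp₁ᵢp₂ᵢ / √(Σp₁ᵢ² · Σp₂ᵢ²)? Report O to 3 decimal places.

0.583

Σ p₁ᵢp₂ᵢ = 0.0080 + 0.0090 + 0.0992 + 0.0378 + 0.0006 + 0.0150 = 0.1696
Σp_1ᵢ² = 0.04² + 0.05² + 0.62² + 0.21² + 0.02² + 0.06² = 0.0016 + 0.0025 + 0.3844 + 0.0441 + 0.0004 + 0.0036 = 0.4366
Σp_2ᵢ² = 0.20² + 0.18² + 0.16² + 0.18² + 0.03² + 0.25² = 0.0400 + 0.0324 + 0.0256 + 0.0324 + 0.0009 + 0.0625 = 0.1938
O = 0.1696 / √(0.4366 × 0.1938) = 0.1696 / 0.290883 = 0.58305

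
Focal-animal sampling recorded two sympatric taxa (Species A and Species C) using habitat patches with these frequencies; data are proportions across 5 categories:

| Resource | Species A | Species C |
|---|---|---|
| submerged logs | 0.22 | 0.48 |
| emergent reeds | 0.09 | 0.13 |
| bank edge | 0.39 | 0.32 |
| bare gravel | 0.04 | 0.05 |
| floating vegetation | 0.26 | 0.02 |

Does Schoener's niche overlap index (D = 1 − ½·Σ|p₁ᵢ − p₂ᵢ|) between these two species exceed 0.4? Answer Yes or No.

Yes

Σ|p₁ᵢ − p₂ᵢ| = 0.26 + 0.04 + 0.07 + 0.01 + 0.24 = 0.62
D = 1 − ½ × 0.62 = 1 − 0.310 = 0.6900
D = 0.6900 > 0.4 → Yes.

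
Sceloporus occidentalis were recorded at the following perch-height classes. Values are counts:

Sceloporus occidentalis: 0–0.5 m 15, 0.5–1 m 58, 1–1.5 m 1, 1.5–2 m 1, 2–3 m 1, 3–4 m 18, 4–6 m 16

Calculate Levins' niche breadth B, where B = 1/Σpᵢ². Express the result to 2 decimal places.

2.90

Proportions for Sceloporus occidentalis (n=110): 15/110=0.1364, 58/110=0.5273, 1/110=0.0091, 1/110=0.0091, 1/110=0.0091, 18/110=0.1636, 16/110=0.1455
Σpᵢ² = 0.1364² + 0.5273² + 0.0091² + 0.0091² + 0.0091² + 0.1636² + 0.1455² = 0.018605 + 0.278045 + 0.000083 + 0.000083 + 0.000083 + 0.026765 + 0.021170 = 0.344834
B = 1 / 0.344834 = 2.8999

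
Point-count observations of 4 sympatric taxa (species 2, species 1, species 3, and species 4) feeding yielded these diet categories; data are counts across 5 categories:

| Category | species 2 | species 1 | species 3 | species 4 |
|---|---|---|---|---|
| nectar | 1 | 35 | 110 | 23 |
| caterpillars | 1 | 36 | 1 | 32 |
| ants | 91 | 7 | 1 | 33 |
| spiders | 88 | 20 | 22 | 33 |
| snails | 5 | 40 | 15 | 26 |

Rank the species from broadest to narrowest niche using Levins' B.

species 4 > species 1 > species 2 > species 3

Proportions for species 2 (n=186): 1/186=0.0054, 1/186=0.0054, 91/186=0.4892, 88/186=0.4731, 5/186=0.0269
Proportions for species 1 (n=138): 35/138=0.2536, 36/138=0.2609, 7/138=0.0507, 20/138=0.1449, 40/138=0.2899
Proportions for species 3 (n=149): 110/149=0.7383, 1/149=0.0067, 1/149=0.0067, 22/149=0.1477, 15/149=0.1007
Proportions for species 4 (n=147): 23/147=0.1565, 32/147=0.2177, 33/147=0.2245, 33/147=0.2245, 26/147=0.1769
Σp_2ᵢ² = 0.0054² + 0.0054² + 0.4892² + 0.4731² + 0.0269² = 0.000029 + 0.000029 + 0.239317 + 0.223824 + 0.000724 = 0.463923
B_2 = 1 / 0.463923 = 2.1555
Σp_1ᵢ² = 0.2536² + 0.2609² + 0.0507² + 0.1449² + 0.2899² = 0.064313 + 0.068069 + 0.002570 + 0.020996 + 0.084042 = 0.239990
B_1 = 1 / 0.239990 = 4.1668
Σp_3ᵢ² = 0.7383² + 0.0067² + 0.0067² + 0.1477² + 0.1007² = 0.545087 + 0.000045 + 0.000045 + 0.021815 + 0.010140 = 0.577132
B_3 = 1 / 0.577132 = 1.7327
Σp_4ᵢ² = 0.1565² + 0.2177² + 0.2245² + 0.2245² + 0.1769² = 0.024492 + 0.047393 + 0.050400 + 0.050400 + 0.031294 = 0.203979
B_4 = 1 / 0.203979 = 4.9025
Ranking by B (broadest → narrowest): species 4 (4.90) > species 1 (4.17) > species 2 (2.16) > species 3 (1.73)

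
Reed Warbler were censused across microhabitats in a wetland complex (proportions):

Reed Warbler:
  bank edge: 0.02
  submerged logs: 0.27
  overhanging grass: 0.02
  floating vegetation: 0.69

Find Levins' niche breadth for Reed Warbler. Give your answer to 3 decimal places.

1.819

Σpᵢ² = 0.02² + 0.27² + 0.02² + 0.69² = 0.0004 + 0.0729 + 0.0004 + 0.4761 = 0.5498
B = 1 / 0.5498 = 1.81884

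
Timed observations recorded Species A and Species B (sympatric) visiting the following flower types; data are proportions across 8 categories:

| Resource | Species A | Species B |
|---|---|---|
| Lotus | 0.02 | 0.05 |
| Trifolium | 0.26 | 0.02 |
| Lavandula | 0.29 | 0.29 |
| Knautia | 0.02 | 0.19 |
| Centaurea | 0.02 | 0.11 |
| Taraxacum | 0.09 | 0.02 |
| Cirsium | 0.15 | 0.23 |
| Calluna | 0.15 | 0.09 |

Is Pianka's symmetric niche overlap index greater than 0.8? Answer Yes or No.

Σ p₁ᵢp₂ᵢ = 0.0010 + 0.0052 + 0.0841 + 0.0038 + 0.0022 + 0.0018 + 0.0345 + 0.0135 = 0.1461
Σp_1ᵢ² = 0.02² + 0.26² + 0.29² + 0.02² + 0.02² + 0.09² + 0.15² + 0.15² = 0.0004 + 0.0676 + 0.0841 + 0.0004 + 0.0004 + 0.0081 + 0.0225 + 0.0225 = 0.2060
Σp_2ᵢ² = 0.05² + 0.02² + 0.29² + 0.19² + 0.11² + 0.02² + 0.23² + 0.09² = 0.0025 + 0.0004 + 0.0841 + 0.0361 + 0.0121 + 0.0004 + 0.0529 + 0.0081 = 0.1966
O = 0.1461 / √(0.2060 × 0.1966) = 0.1461 / 0.20125 = 0.7260
O = 0.7260 < 0.8 → No.

No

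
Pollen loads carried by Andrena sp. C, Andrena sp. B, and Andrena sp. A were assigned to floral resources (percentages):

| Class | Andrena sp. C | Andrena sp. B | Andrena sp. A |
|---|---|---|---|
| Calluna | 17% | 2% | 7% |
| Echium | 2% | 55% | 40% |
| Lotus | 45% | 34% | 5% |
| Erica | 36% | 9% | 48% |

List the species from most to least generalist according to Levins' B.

Convert percentages to proportions (divide by 100).
Σp_Cᵢ² = 0.17² + 0.02² + 0.45² + 0.36² = 0.0289 + 0.0004 + 0.2025 + 0.1296 = 0.3614
B_C = 1 / 0.3614 = 2.7670
Σp_Bᵢ² = 0.02² + 0.55² + 0.34² + 0.09² = 0.0004 + 0.3025 + 0.1156 + 0.0081 = 0.4266
B_B = 1 / 0.4266 = 2.3441
Σp_Aᵢ² = 0.07² + 0.40² + 0.05² + 0.48² = 0.0049 + 0.1600 + 0.0025 + 0.2304 = 0.3978
B_A = 1 / 0.3978 = 2.5138
Ranking by B (broadest → narrowest): Andrena sp. C (2.77) > Andrena sp. A (2.51) > Andrena sp. B (2.34)

Andrena sp. C > Andrena sp. A > Andrena sp. B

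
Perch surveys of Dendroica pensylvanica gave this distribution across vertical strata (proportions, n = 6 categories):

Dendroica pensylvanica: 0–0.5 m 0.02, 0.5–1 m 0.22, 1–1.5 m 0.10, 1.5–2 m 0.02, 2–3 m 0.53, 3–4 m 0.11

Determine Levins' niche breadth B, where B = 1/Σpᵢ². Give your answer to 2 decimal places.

2.84

Σpᵢ² = 0.02² + 0.22² + 0.10² + 0.02² + 0.53² + 0.11² = 0.0004 + 0.0484 + 0.0100 + 0.0004 + 0.2809 + 0.0121 = 0.3522
B = 1 / 0.3522 = 2.8393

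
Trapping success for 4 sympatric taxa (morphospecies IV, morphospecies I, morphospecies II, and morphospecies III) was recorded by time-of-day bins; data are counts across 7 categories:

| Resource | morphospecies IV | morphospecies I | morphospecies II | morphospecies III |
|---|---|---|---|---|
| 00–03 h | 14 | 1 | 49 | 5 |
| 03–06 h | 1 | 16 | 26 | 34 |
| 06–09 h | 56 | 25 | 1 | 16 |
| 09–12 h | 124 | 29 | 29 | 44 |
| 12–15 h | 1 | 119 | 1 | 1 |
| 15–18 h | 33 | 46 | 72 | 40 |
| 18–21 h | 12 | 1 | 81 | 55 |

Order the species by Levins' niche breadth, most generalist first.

morphospecies III > morphospecies II > morphospecies I > morphospecies IV

Proportions for morphospecies IV (n=241): 14/241=0.0581, 1/241=0.0041, 56/241=0.2324, 124/241=0.5145, 1/241=0.0041, 33/241=0.1369, 12/241=0.0498
Proportions for morphospecies I (n=237): 1/237=0.0042, 16/237=0.0675, 25/237=0.1055, 29/237=0.1224, 119/237=0.5021, 46/237=0.1941, 1/237=0.0042
Proportions for morphospecies II (n=259): 49/259=0.1892, 26/259=0.1004, 1/259=0.0039, 29/259=0.1120, 1/259=0.0039, 72/259=0.2780, 81/259=0.3127
Proportions for morphospecies III (n=195): 5/195=0.0256, 34/195=0.1744, 16/195=0.0821, 44/195=0.2256, 1/195=0.0051, 40/195=0.2051, 55/195=0.2821
Σp_IVᵢ² = 0.0581² + 0.0041² + 0.2324² + 0.5145² + 0.0041² + 0.1369² + 0.0498² = 0.003376 + 0.000017 + 0.054010 + 0.264710 + 0.000017 + 0.018742 + 0.002480 = 0.343352
B_IV = 1 / 0.343352 = 2.9125
Σp_Iᵢ² = 0.0042² + 0.0675² + 0.1055² + 0.1224² + 0.5021² + 0.1941² + 0.0042² = 0.000018 + 0.004556 + 0.011130 + 0.014982 + 0.252104 + 0.037675 + 0.000018 = 0.320483
B_I = 1 / 0.320483 = 3.1203
Σp_IIᵢ² = 0.1892² + 0.1004² + 0.0039² + 0.1120² + 0.0039² + 0.2780² + 0.3127² = 0.035797 + 0.010080 + 0.000015 + 0.012544 + 0.000015 + 0.077284 + 0.097781 = 0.233516
B_II = 1 / 0.233516 = 4.2824
Σp_IIIᵢ² = 0.0256² + 0.1744² + 0.0821² + 0.2256² + 0.0051² + 0.2051² + 0.2821² = 0.000655 + 0.030415 + 0.006740 + 0.050895 + 0.000026 + 0.042066 + 0.079580 = 0.210377
B_III = 1 / 0.210377 = 4.7534
Ranking by B (broadest → narrowest): morphospecies III (4.75) > morphospecies II (4.28) > morphospecies I (3.12) > morphospecies IV (2.91)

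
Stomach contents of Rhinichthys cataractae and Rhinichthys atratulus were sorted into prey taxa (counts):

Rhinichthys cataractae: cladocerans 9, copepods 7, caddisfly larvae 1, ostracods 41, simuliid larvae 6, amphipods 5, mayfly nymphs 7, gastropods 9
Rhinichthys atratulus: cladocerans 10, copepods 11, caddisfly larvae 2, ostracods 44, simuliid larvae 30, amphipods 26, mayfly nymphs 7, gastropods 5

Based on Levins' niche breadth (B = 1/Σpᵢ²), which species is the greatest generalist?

Rhinichthys atratulus

Proportions for Rhinichthys cataractae (n=85): 9/85=0.1059, 7/85=0.0824, 1/85=0.0118, 41/85=0.4824, 6/85=0.0706, 5/85=0.0588, 7/85=0.0824, 9/85=0.1059
Proportions for Rhinichthys atratulus (n=135): 10/135=0.0741, 11/135=0.0815, 2/135=0.0148, 44/135=0.3259, 30/135=0.2222, 26/135=0.1926, 7/135=0.0519, 5/135=0.0370
Σp_cataᵢ² = 0.1059² + 0.0824² + 0.0118² + 0.4824² + 0.0706² + 0.0588² + 0.0824² + 0.1059² = 0.011215 + 0.006790 + 0.000139 + 0.232710 + 0.004984 + 0.003457 + 0.006790 + 0.011215 = 0.277300
B_cata = 1 / 0.277300 = 3.6062
Σp_atraᵢ² = 0.0741² + 0.0815² + 0.0148² + 0.3259² + 0.2222² + 0.1926² + 0.0519² + 0.0370² = 0.005491 + 0.006642 + 0.000219 + 0.106211 + 0.049373 + 0.037095 + 0.002694 + 0.001369 = 0.209094
B_atra = 1 / 0.209094 = 4.7825
Highest B → broadest niche (most generalist): Rhinichthys atratulus (B = 4.78).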